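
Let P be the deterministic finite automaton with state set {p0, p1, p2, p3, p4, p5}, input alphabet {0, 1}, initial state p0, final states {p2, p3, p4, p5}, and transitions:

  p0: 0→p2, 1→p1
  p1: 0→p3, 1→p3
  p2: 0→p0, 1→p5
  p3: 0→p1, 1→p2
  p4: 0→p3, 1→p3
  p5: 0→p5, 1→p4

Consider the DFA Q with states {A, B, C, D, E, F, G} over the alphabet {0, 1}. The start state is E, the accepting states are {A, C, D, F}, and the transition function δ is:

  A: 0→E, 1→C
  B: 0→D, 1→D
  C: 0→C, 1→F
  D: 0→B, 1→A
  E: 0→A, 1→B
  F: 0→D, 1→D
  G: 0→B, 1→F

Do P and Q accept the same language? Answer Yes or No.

Yes

Exploring the product automaton P × Q from the start pair (p0, E), following both machines on each input symbol, reaches 6 state pairs: (p0, E), (p2, A), (p1, B), (p5, C), (p3, D), (p4, F).
P accepts in {p2, p3, p4, p5} and Q accepts in {A, C, D, F}. In every reachable pair the two components are either both accepting — (p2, A), (p5, C), (p3, D), (p4, F) — or both non-accepting, so no string is accepted by exactly one of the machines: L(P) \ L(Q) and L(Q) \ L(P) are both empty.
Hence every string is accepted by P iff it is accepted by Q, and the two languages coincide.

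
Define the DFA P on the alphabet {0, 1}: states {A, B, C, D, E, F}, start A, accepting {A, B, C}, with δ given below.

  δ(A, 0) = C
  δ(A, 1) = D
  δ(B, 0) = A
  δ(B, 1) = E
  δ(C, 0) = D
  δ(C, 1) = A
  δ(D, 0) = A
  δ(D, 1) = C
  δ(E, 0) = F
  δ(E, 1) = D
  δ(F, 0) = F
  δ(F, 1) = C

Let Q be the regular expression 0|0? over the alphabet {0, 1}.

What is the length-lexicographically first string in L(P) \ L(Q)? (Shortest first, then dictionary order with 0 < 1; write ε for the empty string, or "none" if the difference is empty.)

The string 01 is accepted by P but not by Q.
No shorter string lies in the difference, and 01 is the lexicographically first length-2 string in L(P) \ L(Q).

01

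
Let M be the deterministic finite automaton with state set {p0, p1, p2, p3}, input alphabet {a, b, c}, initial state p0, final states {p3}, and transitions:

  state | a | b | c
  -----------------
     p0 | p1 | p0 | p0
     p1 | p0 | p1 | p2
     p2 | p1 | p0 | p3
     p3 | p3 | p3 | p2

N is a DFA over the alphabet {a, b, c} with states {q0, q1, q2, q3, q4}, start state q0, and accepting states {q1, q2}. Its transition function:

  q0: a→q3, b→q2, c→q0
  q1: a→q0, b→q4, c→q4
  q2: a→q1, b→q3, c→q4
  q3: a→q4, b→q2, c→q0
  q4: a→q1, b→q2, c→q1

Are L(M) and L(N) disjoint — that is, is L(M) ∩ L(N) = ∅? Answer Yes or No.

No

The string abcc is accepted by both M and N.
Hence L(M) ∩ L(N) ≠ ∅.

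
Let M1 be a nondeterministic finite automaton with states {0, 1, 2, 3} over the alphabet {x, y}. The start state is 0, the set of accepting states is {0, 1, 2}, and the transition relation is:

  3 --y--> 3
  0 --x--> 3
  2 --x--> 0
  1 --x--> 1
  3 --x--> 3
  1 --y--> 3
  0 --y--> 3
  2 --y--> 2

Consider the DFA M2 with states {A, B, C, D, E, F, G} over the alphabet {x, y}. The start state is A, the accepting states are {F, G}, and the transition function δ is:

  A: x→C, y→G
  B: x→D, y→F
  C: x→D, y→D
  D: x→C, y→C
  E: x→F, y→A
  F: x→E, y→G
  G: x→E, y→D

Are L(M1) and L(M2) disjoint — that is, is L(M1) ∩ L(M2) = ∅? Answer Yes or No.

Exploring the product automaton M1 × M2 from the start pair (0, A), following both machines on each input symbol, reaches 7 state pairs: (0, A), (3, C), (3, G), (3, D), (3, E), (3, F), (3, A).
M1 accepts in {0, 1, 2} and M2 accepts in {F, G}; no reachable pair has both components accepting, so no string drives both machines to acceptance simultaneously and L(M1) ∩ L(M2) = ∅.
So no string is accepted by both, and the intersection is empty.

Yes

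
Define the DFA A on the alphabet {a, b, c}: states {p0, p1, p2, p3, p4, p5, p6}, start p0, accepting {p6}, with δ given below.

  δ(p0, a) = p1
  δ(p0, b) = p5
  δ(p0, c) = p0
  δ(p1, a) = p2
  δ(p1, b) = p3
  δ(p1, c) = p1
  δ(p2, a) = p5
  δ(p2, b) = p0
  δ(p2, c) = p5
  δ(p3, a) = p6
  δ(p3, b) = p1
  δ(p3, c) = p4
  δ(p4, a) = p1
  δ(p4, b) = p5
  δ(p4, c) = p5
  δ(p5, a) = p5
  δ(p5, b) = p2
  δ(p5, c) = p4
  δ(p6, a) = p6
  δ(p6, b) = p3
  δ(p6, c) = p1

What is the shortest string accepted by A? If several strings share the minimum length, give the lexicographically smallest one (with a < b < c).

A breadth-first search from p0 reaches an accepting state first via the path p0 → p1 → p3 → p6 on input aba.
No string of length < 3 is accepted (BFS exhausts all shorter strings without reaching an accepting state), and aba is the lexicographically least accepting string of length 3.

aba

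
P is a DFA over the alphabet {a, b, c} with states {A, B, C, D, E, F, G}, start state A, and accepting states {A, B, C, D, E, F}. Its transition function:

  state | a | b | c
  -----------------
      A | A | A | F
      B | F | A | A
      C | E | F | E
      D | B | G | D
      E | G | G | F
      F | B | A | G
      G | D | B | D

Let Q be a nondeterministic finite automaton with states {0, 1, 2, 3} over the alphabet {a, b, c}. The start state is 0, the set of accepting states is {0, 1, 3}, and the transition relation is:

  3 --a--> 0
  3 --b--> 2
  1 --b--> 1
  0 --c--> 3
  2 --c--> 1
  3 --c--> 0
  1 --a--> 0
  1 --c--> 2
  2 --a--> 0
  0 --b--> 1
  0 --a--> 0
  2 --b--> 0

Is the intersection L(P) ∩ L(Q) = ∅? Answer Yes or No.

No

The empty string ε is accepted by both P and Q.
Hence L(P) ∩ L(Q) ≠ ∅.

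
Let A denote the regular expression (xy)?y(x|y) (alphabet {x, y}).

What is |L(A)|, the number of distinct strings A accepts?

4

The expression has no Kleene star, so L(A) is finite. Expanding the alternatives gives {yx, yy, xyyx, xyyy}.
That is 2 of length 2, 2 of length 4: 4 strings in all.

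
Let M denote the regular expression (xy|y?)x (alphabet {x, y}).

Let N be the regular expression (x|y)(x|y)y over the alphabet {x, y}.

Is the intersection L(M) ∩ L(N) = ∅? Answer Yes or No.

Converting the expression M to a DFA (subset construction, then merging equivalent states) gives the minimal DFA with states {m0, m1, m2, m3, m4}, start state m0, accepting states {m1, m4} and transitions m0: x→m1, y→m2; m1: x→m3, y→m2; m2: x→m4, y→m3; m3: x→m3, y→m3; m4: x→m3, y→m3.
Converting the expression N to a DFA (subset construction, then merging equivalent states) gives the minimal DFA with states {n0, n1, n2, n3, n4}, start state n0, accepting states {n4} and transitions n0: x→n1, y→n1; n1: x→n2, y→n2; n2: x→n3, y→n4; n3: x→n3, y→n3; n4: x→n3, y→n3.
Exploring the product automaton M × N from the start pair (m0, n0), following both machines on each input symbol, reaches 9 state pairs: (m0, n0), (m1, n1), (m2, n1), (m3, n2), (m2, n2), (m4, n2), (m3, n3), (m3, n4), (m4, n3).
M accepts in {m1, m4} and N accepts in {n4}; no reachable pair has both components accepting, so no string drives both machines to acceptance simultaneously and L(M) ∩ L(N) = ∅.
So no string is accepted by both, and the intersection is empty.

Yes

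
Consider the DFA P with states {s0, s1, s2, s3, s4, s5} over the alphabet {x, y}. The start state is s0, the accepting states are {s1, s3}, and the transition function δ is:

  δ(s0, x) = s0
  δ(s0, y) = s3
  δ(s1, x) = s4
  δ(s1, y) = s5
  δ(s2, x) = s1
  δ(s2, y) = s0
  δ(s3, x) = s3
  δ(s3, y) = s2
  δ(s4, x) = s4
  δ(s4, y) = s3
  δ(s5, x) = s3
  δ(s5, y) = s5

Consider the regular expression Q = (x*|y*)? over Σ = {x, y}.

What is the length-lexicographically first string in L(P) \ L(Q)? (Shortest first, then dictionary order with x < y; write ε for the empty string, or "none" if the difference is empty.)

xy

The string xy is accepted by P but not by Q.
No shorter string lies in the difference, and xy is the lexicographically first length-2 string in L(P) \ L(Q).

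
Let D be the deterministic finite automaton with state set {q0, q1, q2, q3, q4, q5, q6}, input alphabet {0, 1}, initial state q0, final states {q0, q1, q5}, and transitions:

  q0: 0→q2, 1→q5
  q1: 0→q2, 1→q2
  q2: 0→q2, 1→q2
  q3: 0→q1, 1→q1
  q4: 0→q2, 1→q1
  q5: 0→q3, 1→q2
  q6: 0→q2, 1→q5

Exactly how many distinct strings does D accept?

4

The useful subgraph on states {q0, q1, q3, q5} is acyclic, so L(D) is finite; the longest accepting path visits 4 useful states, giving maximum string length 3.
Counting accepting paths from q0 by length: 1 of length 0, 1 of length 1, 2 of length 3. Total 4.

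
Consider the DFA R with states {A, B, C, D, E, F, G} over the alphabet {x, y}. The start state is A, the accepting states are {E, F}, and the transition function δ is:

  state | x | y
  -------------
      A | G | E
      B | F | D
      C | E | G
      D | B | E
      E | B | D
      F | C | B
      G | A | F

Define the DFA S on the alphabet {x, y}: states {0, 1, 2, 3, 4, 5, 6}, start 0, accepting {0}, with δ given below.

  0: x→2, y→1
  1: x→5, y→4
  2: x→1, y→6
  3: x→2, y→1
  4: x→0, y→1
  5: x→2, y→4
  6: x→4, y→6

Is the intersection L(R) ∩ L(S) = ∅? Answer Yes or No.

The string xyxx is accepted by both R and S.
Hence L(R) ∩ L(S) ≠ ∅.

No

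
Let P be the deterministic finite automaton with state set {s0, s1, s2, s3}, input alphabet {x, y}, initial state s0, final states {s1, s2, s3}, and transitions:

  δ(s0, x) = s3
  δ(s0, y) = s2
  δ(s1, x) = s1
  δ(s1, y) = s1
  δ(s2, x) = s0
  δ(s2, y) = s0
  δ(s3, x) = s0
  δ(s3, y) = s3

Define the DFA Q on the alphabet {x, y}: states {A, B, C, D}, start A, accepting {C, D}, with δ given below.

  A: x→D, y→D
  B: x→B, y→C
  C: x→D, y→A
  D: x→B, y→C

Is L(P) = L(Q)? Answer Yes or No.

The string xxx is accepted by P but rejected by Q.
So L(P) ≠ L(Q).

No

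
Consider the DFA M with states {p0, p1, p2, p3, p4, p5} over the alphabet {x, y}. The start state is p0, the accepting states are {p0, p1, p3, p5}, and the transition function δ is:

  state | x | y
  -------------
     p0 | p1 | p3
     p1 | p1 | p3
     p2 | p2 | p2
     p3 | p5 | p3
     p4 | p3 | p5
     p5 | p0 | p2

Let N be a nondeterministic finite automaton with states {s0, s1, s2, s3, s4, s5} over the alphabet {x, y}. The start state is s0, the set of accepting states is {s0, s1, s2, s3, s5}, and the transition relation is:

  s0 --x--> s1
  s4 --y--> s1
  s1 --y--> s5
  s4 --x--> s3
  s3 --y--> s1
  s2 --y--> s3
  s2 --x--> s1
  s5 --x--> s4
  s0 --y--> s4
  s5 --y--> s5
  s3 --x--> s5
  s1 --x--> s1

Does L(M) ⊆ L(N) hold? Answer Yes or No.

The string y is in L(M) but not in L(N).
So L(M) ⊄ L(N).

No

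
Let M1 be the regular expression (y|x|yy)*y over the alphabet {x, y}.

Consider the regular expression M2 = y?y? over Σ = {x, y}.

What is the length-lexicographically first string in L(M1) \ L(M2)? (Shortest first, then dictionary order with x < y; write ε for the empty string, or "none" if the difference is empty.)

xy

The string xy is accepted by M1 but not by M2.
No shorter string lies in the difference, and xy is the lexicographically first length-2 string in L(M1) \ L(M2).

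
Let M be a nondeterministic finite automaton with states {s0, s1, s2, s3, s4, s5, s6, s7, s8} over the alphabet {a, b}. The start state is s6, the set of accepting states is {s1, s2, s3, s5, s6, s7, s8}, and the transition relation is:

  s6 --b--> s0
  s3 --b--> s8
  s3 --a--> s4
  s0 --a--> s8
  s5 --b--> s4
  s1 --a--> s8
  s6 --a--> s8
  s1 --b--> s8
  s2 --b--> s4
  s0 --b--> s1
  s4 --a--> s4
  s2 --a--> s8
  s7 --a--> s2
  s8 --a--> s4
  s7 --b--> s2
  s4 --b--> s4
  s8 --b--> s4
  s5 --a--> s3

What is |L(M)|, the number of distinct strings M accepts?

The useful subgraph on states {s0, s1, s6, s8} is acyclic, so L(M) is finite; the longest accepting path visits 4 useful states, giving maximum string length 3.
Counting accepting paths from s6 by length: 1 of length 0, 1 of length 1, 2 of length 2, 2 of length 3. Total 6.

6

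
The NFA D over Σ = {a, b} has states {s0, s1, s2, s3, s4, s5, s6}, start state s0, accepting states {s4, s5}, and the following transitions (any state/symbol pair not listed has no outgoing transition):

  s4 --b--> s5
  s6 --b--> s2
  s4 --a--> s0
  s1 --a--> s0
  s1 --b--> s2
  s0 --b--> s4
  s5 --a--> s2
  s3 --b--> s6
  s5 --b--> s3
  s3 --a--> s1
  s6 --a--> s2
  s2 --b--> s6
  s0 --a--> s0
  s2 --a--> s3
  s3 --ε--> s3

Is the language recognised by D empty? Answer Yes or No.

The string b is accepted: the run s0 → s4 ends in the accepting state s4.
Since at least one string is accepted, L(D) is not empty.

No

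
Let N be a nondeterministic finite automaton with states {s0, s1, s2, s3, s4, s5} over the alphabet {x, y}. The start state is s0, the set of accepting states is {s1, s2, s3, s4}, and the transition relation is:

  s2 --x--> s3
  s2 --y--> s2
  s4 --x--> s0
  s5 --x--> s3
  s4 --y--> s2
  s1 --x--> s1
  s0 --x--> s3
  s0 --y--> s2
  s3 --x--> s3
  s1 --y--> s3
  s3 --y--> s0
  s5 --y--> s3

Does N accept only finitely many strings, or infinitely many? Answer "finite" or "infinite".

infinite

State s2 is reachable from the start and can reach an accepting state, and it lies on the cycle s2 → s2.
Traversing that cycle any number of times yields accepted strings of unbounded length, so the language is infinite.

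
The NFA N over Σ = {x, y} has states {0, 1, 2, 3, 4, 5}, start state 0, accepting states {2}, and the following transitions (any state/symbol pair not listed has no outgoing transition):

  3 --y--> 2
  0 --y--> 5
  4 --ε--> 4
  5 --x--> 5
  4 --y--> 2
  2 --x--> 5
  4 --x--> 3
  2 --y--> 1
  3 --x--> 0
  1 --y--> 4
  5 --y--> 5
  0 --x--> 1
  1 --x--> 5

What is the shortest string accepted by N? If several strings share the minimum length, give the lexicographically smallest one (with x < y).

A breadth-first search from 0 reaches an accepting state first via the path 0 → 1 → 4 → 2 on input xyy.
No string of length < 3 is accepted (BFS exhausts all shorter strings without reaching an accepting state), and xyy is the lexicographically least accepting string of length 3.

xyy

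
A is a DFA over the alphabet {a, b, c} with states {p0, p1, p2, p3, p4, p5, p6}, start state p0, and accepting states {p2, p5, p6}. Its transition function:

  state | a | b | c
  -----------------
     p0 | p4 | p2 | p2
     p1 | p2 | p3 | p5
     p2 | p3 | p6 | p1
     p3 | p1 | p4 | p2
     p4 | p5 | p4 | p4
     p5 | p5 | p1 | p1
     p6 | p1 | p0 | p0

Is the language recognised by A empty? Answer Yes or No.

No

The string b is accepted: the run p0 → p2 ends in the accepting state p2.
Since at least one string is accepted, L(A) is not empty.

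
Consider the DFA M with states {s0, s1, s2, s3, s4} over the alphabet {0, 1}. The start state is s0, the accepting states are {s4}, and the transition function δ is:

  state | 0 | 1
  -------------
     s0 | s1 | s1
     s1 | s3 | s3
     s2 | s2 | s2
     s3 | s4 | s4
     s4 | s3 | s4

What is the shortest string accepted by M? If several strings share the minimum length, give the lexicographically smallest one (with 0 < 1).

000

A breadth-first search from s0 reaches an accepting state first via the path s0 → s1 → s3 → s4 on input 000.
No string of length < 3 is accepted (BFS exhausts all shorter strings without reaching an accepting state), and 000 is the lexicographically least accepting string of length 3.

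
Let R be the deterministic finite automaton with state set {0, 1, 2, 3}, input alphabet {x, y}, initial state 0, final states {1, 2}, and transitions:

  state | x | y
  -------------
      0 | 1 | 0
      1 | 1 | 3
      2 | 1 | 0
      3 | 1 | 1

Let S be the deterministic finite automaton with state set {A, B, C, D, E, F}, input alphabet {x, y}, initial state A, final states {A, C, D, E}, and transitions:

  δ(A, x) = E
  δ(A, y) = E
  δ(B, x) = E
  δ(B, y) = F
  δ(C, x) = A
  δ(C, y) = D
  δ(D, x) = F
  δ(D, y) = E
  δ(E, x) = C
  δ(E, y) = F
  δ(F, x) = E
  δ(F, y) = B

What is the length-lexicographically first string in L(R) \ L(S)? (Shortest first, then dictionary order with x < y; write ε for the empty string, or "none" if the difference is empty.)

The string xyy is accepted by R but not by S.
No shorter string lies in the difference, and xyy is the lexicographically first length-3 string in L(R) \ L(S).

xyy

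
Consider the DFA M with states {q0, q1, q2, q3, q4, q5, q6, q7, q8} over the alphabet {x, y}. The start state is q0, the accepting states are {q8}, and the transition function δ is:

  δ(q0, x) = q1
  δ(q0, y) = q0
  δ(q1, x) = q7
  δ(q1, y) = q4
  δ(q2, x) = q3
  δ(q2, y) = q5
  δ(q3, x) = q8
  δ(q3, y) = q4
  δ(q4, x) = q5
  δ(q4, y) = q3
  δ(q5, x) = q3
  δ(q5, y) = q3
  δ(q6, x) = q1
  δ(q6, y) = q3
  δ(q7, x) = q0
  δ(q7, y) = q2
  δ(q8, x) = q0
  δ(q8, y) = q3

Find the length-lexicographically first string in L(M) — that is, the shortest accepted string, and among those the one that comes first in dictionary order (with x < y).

A breadth-first search from q0 reaches an accepting state first via the path q0 → q1 → q4 → q3 → q8 on input xyyx.
No string of length < 4 is accepted (BFS exhausts all shorter strings without reaching an accepting state), and xyyx is the lexicographically least accepting string of length 4.

xyyx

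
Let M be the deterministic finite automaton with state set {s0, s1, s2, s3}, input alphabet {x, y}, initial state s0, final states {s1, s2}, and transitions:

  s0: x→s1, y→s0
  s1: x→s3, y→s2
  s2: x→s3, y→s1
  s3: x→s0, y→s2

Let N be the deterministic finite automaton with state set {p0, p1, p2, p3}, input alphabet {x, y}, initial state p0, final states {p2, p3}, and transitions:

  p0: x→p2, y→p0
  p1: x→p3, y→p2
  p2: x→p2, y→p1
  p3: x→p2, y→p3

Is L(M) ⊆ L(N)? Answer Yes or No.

No

The string xy is in L(M) but not in L(N).
So L(M) ⊄ L(N).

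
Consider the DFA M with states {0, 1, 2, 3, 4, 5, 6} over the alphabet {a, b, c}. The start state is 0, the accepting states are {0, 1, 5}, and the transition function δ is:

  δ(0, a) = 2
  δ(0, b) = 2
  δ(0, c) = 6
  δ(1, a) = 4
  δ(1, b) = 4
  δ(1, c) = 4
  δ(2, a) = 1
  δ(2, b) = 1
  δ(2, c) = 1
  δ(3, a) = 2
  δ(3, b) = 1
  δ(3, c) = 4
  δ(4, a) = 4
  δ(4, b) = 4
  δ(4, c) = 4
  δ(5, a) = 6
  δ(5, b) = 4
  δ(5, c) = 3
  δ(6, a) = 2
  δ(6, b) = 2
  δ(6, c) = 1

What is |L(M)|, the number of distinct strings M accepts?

14

The useful subgraph on states {0, 1, 2, 6} is acyclic, so L(M) is finite; the longest accepting path visits 4 useful states, giving maximum string length 3.
Counting accepting paths from 0 by length: 1 of length 0, 7 of length 2, 6 of length 3. Total 14.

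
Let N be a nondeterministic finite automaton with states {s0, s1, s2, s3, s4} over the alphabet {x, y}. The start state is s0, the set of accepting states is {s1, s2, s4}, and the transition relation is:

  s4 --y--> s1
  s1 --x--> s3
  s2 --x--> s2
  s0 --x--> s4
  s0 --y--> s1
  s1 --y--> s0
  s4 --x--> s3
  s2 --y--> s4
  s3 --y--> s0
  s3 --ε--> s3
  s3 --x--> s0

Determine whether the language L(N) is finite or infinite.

State s0 is reachable from the start and can reach an accepting state, and it lies on the cycle s0 → s1 → s0.
Traversing that cycle any number of times yields accepted strings of unbounded length, so the language is infinite.

infinite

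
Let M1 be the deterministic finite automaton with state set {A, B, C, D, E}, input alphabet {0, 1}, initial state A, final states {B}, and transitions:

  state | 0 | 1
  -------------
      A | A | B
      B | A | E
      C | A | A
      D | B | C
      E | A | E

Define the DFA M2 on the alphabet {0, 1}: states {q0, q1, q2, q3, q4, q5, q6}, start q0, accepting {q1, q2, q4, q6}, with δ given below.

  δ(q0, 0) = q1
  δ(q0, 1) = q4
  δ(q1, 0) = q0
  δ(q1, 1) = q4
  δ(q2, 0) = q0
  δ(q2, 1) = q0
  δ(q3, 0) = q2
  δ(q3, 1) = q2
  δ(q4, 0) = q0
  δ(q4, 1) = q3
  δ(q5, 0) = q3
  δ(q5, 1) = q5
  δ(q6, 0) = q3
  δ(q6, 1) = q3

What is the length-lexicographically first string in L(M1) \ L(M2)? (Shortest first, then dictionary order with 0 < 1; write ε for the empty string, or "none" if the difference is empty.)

The string 1101 is accepted by M1 but not by M2.
No shorter string lies in the difference, and 1101 is the lexicographically first length-4 string in L(M1) \ L(M2).

1101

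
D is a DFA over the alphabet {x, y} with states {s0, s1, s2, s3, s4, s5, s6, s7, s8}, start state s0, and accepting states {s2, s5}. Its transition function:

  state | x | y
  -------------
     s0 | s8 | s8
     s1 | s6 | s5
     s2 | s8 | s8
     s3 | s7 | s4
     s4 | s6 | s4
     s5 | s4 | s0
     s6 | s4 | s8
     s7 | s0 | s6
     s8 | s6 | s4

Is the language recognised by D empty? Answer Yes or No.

Yes

The states reachable from the start state are {s0, s4, s6, s8}.
None of the accepting states {s2, s5} is reachable, so no string is accepted and L(D) = ∅.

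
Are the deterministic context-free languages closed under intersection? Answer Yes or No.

No

DCFLs are closed under complement (normalise the DPDA to read all of its input, then flip the verdict). If they were also closed under intersection, De Morgan would make them closed under union; but {aⁿbⁿ : n≥0} and {aⁿb²ⁿ : n≥0} are DCFLs (push the a's; pop one per b, respectively one per two b's) whose union no deterministic PDA accepts: a DPDA for it would have a single run on aⁿb²ⁿ, accepting after the prefix aⁿbⁿ and accepting again after n more b's; an ordinary PDA that simulates it on a's and b's and, at any moment when it is accepting, may switch to reading only a fresh letter c while feeding each c to the simulation as a b, would accept aⁱbʲcᵏ (k≥1) exactly when both aⁱbʲ and aⁱbʲ⁺ᵏ are in the language, i.e. its language intersected with the regular set a*b*c⁺ would be exactly {aⁿbⁿcⁿ : n≥1} — impossible, since context-free languages are closed under intersection with regular sets and {aⁿbⁿcⁿ} is not context-free.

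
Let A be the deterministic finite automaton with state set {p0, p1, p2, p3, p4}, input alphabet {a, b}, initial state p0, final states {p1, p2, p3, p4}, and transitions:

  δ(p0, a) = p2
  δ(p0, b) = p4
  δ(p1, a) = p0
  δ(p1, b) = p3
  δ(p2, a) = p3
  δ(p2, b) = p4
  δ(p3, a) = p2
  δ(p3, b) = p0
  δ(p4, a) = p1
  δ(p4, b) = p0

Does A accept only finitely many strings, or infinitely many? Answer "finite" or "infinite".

infinite

State p0 is reachable from the start and can reach an accepting state, and it lies on the cycle p0 → p2 → p3 → p0.
Traversing that cycle any number of times yields accepted strings of unbounded length, so the language is infinite.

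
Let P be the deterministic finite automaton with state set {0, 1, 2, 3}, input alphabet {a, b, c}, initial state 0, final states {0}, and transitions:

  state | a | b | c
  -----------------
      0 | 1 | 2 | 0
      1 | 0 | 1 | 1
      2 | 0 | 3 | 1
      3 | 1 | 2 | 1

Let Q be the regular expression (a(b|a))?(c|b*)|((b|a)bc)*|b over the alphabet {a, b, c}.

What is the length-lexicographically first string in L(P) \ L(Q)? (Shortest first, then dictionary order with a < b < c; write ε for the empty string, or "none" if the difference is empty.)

ba

The string ba is accepted by P but not by Q.
No shorter string lies in the difference, and ba is the lexicographically first length-2 string in L(P) \ L(Q).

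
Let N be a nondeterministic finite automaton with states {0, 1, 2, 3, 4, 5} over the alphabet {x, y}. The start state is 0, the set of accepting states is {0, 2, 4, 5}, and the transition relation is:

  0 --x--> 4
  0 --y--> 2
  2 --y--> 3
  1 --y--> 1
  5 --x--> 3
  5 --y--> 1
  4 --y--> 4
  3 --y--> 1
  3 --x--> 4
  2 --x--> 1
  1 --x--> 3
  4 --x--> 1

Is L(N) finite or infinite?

State 1 is reachable from the start and can reach an accepting state, and it lies on the cycle 1 → 1.
Traversing that cycle any number of times yields accepted strings of unbounded length, so the language is infinite.

infinite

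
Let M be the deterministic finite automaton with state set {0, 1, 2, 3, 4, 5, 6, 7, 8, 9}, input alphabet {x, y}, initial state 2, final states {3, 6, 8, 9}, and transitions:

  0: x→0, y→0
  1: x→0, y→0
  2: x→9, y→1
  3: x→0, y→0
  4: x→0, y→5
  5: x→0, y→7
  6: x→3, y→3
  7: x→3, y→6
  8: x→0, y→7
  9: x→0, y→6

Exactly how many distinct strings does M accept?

The useful subgraph on states {2, 3, 6, 9} is acyclic, so L(M) is finite; the longest accepting path visits 4 useful states, giving maximum string length 3.
Counting accepting paths from 2 by length: 1 of length 1, 1 of length 2, 2 of length 3. Total 4.

4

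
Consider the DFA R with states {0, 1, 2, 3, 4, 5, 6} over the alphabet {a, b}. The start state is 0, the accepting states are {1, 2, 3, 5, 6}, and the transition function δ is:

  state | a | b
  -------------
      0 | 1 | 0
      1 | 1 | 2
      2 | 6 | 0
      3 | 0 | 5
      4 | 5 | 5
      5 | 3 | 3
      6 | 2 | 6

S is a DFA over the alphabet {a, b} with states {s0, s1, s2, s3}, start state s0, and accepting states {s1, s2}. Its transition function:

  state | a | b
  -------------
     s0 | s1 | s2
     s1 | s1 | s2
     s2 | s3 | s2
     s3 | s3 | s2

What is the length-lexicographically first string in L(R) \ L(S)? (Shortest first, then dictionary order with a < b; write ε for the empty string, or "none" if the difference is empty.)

The string ba is accepted by R but not by S.
No shorter string lies in the difference, and ba is the lexicographically first length-2 string in L(R) \ L(S).

ba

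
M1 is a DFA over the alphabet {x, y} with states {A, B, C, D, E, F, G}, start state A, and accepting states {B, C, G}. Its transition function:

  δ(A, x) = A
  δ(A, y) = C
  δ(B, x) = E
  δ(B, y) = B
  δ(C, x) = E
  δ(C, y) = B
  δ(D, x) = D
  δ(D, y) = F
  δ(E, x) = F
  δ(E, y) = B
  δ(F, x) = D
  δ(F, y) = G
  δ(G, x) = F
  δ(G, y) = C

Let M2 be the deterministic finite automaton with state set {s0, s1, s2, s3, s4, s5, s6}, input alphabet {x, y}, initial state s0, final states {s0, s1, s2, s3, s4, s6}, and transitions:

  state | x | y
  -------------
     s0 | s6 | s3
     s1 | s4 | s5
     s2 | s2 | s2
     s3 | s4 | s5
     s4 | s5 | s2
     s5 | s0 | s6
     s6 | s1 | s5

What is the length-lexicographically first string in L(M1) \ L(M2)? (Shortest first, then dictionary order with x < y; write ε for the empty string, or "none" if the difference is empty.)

xy

The string xy is accepted by M1 but not by M2.
No shorter string lies in the difference, and xy is the lexicographically first length-2 string in L(M1) \ L(M2).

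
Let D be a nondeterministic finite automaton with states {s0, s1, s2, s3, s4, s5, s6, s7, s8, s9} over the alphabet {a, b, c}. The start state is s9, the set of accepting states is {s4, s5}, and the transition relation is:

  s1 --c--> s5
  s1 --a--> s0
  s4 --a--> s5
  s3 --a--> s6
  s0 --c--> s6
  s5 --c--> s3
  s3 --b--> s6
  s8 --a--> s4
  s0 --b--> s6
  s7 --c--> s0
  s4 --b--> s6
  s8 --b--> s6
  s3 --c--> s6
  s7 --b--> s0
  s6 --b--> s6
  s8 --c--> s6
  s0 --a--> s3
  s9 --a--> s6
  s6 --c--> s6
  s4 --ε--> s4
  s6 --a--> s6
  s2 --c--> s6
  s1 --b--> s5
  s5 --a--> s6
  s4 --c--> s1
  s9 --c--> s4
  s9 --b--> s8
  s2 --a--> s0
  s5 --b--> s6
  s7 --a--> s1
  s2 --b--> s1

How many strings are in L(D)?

The useful subgraph on states {s1, s4, s5, s8, s9} is acyclic, so L(D) is finite; the longest accepting path visits 5 useful states, giving maximum string length 4.
Counting accepting paths from s9 by length: 1 of length 1, 2 of length 2, 3 of length 3, 2 of length 4. Total 8.

8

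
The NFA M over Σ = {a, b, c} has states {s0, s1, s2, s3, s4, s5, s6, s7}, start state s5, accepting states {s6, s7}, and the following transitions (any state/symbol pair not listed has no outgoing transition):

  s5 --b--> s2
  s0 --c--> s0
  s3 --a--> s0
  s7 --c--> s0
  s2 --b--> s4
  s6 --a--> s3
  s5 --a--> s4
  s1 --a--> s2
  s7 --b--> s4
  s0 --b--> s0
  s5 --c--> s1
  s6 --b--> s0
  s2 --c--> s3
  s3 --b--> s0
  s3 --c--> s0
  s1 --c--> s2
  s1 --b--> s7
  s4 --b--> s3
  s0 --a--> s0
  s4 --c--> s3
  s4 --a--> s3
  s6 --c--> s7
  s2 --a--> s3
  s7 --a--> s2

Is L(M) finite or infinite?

The useful states (reachable from s5 and able to reach an accepting state) are {s1, s5, s7}.
Restricted to these states the transition graph has no cycle, so every accepting path has bounded length and L is finite.

finite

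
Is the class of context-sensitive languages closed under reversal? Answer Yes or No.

Yes

Reversing both sides of every production of a noncontracting (context-sensitive) grammar gives another noncontracting grammar, and it generates Lᴿ; equivalently an LBA can reverse its tape in place and then run the machine for L.
So the context-sensitive languages are closed under reversal.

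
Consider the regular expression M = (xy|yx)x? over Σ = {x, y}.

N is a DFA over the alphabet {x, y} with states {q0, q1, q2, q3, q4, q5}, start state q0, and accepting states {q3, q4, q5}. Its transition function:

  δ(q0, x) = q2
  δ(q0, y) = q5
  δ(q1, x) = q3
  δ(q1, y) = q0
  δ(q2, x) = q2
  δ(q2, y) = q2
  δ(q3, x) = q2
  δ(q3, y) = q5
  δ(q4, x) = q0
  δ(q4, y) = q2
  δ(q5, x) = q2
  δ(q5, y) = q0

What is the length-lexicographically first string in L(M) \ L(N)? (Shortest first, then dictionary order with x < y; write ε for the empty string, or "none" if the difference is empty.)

xy

The string xy is accepted by M but not by N.
No shorter string lies in the difference, and xy is the lexicographically first length-2 string in L(M) \ L(N).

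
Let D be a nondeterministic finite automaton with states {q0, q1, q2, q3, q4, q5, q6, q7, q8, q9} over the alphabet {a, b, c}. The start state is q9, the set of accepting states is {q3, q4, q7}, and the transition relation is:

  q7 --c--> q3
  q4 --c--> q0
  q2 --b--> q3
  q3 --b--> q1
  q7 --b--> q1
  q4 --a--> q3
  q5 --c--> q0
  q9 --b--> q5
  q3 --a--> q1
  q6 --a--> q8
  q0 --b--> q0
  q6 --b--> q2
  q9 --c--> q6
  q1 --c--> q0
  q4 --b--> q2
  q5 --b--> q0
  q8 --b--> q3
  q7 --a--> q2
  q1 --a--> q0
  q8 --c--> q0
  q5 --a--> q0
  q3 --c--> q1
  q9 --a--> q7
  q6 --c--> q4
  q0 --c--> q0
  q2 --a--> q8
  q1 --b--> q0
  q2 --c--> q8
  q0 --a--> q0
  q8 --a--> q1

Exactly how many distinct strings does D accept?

14

The useful subgraph on states {q2, q3, q4, q6, q7, q8, q9} is acyclic, so L(D) is finite; the longest accepting path visits 6 useful states, giving maximum string length 5.
Counting accepting paths from q9 by length: 1 of length 1, 2 of length 2, 4 of length 3, 5 of length 4, 2 of length 5. Total 14.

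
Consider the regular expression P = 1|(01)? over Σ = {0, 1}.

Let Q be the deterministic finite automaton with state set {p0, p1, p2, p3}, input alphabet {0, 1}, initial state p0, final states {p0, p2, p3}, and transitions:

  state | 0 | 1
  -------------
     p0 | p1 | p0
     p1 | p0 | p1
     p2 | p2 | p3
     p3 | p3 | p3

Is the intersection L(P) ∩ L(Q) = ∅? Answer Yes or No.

The empty string ε is accepted by both P and Q.
Hence L(P) ∩ L(Q) ≠ ∅.

No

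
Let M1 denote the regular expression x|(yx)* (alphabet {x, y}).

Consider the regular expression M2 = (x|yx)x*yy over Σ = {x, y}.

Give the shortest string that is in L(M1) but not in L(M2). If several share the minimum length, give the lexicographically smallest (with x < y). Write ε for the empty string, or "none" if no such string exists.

The empty string ε is accepted by M1 but not by M2.
Since ε is the unique shortest string, it is the required witness.

ε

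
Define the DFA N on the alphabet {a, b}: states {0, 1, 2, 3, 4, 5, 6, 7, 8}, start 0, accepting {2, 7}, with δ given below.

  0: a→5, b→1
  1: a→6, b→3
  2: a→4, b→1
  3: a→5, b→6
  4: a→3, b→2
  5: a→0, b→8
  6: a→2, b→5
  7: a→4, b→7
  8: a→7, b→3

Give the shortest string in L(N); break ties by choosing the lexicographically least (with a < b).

A breadth-first search from 0 reaches an accepting state first via the path 0 → 5 → 8 → 7 on input aba.
No string of length < 3 is accepted (BFS exhausts all shorter strings without reaching an accepting state), and aba is the lexicographically least accepting string of length 3.

aba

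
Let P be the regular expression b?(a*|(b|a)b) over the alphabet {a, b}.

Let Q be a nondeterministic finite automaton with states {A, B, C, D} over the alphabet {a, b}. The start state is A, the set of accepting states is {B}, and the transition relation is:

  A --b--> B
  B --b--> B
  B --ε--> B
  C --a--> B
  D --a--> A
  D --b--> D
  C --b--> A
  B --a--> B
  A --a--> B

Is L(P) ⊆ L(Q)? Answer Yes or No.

The empty string ε is in L(P) but not in L(Q).
So L(P) ⊄ L(Q).

No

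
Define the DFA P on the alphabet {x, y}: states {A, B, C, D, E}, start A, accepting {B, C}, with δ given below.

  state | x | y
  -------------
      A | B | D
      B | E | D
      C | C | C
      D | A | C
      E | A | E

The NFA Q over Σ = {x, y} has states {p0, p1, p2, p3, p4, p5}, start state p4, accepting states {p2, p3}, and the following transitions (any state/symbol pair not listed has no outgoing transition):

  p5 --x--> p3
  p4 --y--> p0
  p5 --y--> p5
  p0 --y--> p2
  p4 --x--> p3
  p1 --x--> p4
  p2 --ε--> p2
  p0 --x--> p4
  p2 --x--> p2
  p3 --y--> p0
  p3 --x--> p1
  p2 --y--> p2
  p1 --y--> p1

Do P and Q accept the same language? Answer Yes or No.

Yes

Exploring the product automaton P × Q from the start pair (A, p4), following both machines on each input symbol, reaches 5 state pairs: (A, p4), (B, p3), (D, p0), (E, p1), (C, p2).
P accepts in {B, C} and Q accepts in {p2, p3}. In every reachable pair the two components are either both accepting — (B, p3), (C, p2) — or both non-accepting, so no string is accepted by exactly one of the machines: L(P) \ L(Q) and L(Q) \ L(P) are both empty.
Hence every string is accepted by P iff it is accepted by Q, and the two languages coincide.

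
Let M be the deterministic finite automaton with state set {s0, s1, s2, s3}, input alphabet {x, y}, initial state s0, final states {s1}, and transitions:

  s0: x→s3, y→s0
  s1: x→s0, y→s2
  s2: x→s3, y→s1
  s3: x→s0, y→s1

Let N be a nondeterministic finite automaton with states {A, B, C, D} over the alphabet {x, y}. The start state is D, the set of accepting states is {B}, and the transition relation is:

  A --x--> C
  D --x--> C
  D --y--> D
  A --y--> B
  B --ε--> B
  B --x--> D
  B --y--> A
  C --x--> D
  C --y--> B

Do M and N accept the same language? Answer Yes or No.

Yes

Exploring the product automaton M × N from the start pair (s0, D), following both machines on each input symbol, reaches 4 state pairs: (s0, D), (s3, C), (s1, B), (s2, A).
M accepts in {s1} and N accepts in {B}. In every reachable pair the two components are either both accepting — (s1, B) — or both non-accepting, so no string is accepted by exactly one of the machines: L(M) \ L(N) and L(N) \ L(M) are both empty.
Hence every string is accepted by M iff it is accepted by N, and the two languages coincide.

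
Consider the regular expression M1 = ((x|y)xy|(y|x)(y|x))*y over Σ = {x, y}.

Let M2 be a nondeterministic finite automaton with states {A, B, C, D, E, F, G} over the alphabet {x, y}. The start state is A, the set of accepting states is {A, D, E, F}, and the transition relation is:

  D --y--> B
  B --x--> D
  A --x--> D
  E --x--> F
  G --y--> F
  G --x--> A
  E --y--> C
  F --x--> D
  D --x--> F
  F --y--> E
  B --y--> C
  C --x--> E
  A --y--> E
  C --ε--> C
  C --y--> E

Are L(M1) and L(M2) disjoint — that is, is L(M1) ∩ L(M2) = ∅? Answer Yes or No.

No

The string y is accepted by both M1 and M2.
Hence L(M1) ∩ L(M2) ≠ ∅.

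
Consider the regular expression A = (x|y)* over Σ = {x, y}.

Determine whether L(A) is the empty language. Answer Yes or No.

The empty string ε matches the expression, so it belongs to L(A).
Since L(A) contains at least one string, it is not empty.

No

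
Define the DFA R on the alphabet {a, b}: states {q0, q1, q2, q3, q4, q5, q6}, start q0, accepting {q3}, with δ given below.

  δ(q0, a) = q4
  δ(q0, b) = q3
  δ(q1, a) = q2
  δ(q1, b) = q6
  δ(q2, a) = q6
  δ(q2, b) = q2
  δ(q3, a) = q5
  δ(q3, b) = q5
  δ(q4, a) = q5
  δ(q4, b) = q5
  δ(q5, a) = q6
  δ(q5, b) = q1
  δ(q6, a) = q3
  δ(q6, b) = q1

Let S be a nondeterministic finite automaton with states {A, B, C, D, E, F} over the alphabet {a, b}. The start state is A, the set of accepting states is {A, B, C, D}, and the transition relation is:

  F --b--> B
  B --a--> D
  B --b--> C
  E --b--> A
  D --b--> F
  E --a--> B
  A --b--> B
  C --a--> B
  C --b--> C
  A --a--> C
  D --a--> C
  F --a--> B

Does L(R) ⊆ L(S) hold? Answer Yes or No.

Exploring the product automaton R × S from the start pair (q0, A), following both machines on each input symbol, reaches 19 state pairs: (q0, A), (q4, C), (q3, B), (q5, B), (q5, C), (q5, D), (q6, D), (q1, C), (q6, B), (q6, C), (q1, F), (q3, C), (q2, B), (q3, D), (q2, C), (q5, F), (q1, B), (q2, D), (q2, F).
R accepts in {q3} and S accepts in {A, B, C, D}. The reachable pairs whose R-component is accepting are (q3, B), (q3, C), (q3, D); in each of them the S-component is accepting too, so the product for L(R) \ L(S) (R-component accepting, S-component rejecting) has no reachable accepting pair and the difference is empty.
Hence every string in L(R) is also in L(S).

Yes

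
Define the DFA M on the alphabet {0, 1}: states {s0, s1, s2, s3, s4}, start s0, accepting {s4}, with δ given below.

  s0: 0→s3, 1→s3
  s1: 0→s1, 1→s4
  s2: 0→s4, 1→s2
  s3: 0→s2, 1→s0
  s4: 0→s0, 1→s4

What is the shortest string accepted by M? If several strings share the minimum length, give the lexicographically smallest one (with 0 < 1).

A breadth-first search from s0 reaches an accepting state first via the path s0 → s3 → s2 → s4 on input 000.
No string of length < 3 is accepted (BFS exhausts all shorter strings without reaching an accepting state), and 000 is the lexicographically least accepting string of length 3.

000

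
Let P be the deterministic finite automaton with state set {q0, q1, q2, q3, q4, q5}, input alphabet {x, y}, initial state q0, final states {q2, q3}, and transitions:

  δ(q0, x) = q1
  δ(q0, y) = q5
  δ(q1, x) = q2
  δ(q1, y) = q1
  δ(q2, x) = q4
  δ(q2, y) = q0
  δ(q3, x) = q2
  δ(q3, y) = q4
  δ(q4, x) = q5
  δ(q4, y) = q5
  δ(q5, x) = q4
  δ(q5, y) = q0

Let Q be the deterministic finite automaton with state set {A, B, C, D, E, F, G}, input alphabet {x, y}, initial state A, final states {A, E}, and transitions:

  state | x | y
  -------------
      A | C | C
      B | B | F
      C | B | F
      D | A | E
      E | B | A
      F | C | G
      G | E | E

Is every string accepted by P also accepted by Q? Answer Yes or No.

No

The string xx is in L(P) but not in L(Q).
So L(P) ⊄ L(Q).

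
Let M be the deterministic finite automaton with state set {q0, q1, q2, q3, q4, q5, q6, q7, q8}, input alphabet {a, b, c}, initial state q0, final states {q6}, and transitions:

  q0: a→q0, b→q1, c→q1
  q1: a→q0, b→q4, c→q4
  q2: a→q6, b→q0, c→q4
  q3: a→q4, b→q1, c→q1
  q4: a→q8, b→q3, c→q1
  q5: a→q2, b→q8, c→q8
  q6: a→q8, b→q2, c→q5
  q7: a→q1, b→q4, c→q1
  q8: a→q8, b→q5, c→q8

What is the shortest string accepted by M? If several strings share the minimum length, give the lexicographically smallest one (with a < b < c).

A breadth-first search from q0 reaches an accepting state first via the path q0 → q1 → q4 → q8 → q5 → q2 → q6 on input bbabaa.
No string of length < 6 is accepted (BFS exhausts all shorter strings without reaching an accepting state), and bbabaa is the lexicographically least accepting string of length 6.

bbabaa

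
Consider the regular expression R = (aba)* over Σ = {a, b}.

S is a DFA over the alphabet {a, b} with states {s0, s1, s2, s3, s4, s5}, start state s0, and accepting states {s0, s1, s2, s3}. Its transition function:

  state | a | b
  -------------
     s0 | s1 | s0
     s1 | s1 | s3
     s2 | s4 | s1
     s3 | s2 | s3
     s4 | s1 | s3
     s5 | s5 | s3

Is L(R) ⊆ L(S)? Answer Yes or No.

Yes

Converting the expression R to a DFA (subset construction, then merging equivalent states) gives the minimal DFA with states {r0, r1, r2, r3}, start state r0, accepting states {r0} and transitions r0: a→r1, b→r2; r1: a→r2, b→r3; r2: a→r2, b→r2; r3: a→r0, b→r2.
Exploring the product automaton R × S from the start pair (r0, s0), following both machines on each input symbol, reaches 10 state pairs: (r0, s0), (r1, s1), (r2, s0), (r2, s1), (r3, s3), (r2, s3), (r0, s2), (r2, s2), (r1, s4), (r2, s4).
R accepts in {r0} and S accepts in {s0, s1, s2, s3}. The reachable pairs whose R-component is accepting are (r0, s0), (r0, s2); in each of them the S-component is accepting too, so the product for L(R) \ L(S) (R-component accepting, S-component rejecting) has no reachable accepting pair and the difference is empty.
Hence every string in L(R) is also in L(S).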